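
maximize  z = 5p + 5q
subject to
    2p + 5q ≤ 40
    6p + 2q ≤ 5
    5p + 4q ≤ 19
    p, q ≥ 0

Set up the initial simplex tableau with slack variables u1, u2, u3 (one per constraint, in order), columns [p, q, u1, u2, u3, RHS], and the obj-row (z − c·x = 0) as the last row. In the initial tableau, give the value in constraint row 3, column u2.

Slack u2 belongs to constraint 2; its column is the unit vector e_2, so the entry in row 3 is 0.

0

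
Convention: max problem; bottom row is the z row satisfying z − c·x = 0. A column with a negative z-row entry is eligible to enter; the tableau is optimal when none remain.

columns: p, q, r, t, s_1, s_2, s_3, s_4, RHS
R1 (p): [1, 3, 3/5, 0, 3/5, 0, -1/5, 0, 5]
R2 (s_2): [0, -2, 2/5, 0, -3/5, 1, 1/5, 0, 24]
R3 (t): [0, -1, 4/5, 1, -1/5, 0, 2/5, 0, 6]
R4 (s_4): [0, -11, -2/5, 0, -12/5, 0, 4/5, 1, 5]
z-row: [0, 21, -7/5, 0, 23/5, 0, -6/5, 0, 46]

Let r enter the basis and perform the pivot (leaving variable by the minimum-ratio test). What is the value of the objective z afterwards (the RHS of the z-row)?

Ratio test on column r — row 1: 5/(3/5) = 25/3; row 2: 24/(2/5) = 60; row 3: 6/(4/5) = 15/2; row 4: entry -2/5 ≤ 0. Minimum is 15/2 at row 3 (t leaves); pivot element 4/5.
Pivot on row 3; the z-row RHS becomes 46 − (-7/5)·(15/2) = 113/2.

113/2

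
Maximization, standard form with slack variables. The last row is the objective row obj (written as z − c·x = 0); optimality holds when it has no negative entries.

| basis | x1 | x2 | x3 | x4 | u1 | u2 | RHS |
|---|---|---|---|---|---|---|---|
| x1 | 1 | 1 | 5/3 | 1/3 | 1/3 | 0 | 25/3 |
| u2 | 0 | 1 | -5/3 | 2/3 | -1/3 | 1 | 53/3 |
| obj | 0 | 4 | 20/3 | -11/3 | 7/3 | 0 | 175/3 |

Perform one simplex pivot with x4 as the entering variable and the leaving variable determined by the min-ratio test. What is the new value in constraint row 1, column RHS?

Ratio test on column x4 — row 1: (25/3)/(1/3) = 25; row 2: (53/3)/(2/3) = 53/2. Minimum is 25 at row 1 (x1 leaves); pivot element 1/3.
Divide row 1 by 1/3; eliminate column x4 from the other rows.
In the new row 1, the RHS entry is the old entry divided by the pivot: (25/3)/(1/3) = 25.

25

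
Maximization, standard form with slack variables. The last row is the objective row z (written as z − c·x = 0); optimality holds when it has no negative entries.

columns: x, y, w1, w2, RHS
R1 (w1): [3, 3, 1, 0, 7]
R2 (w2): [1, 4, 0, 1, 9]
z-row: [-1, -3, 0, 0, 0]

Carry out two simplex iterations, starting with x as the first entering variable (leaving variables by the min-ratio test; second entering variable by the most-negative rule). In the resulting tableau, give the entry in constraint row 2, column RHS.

20/9

Ratio test on column x — row 1: 7/3 = 7/3; row 2: 9/1 = 9. Minimum is 7/3 at row 1 (w1 leaves); pivot element 3.
Divide row 1 by 3; eliminate column x from the other rows.
Second iteration: most negative z-row entry is -2 in column y, so y enters.
Ratio test on column y — row 1: (7/3)/1 = 7/3; row 2: (20/3)/3 = 20/9. Minimum is 20/9 at row 2 (w2 leaves); pivot element 3.
Divide row 2 by 3; eliminate column y from the other rows.
After both pivots, the entry at constraint row 2, column RHS is 20/9.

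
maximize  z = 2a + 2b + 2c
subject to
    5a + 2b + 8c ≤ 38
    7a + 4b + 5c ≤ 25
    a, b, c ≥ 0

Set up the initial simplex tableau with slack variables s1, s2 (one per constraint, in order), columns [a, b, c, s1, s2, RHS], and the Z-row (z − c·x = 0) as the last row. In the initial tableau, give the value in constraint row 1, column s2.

0

Slack s2 belongs to constraint 2; its column is the unit vector e_2, so the entry in row 1 is 0.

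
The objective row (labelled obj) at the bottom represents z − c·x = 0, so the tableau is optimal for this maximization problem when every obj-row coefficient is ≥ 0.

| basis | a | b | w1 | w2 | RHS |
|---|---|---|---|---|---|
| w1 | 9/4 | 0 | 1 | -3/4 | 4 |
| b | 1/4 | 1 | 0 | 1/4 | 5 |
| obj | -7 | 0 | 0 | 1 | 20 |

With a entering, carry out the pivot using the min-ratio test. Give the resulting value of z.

292/9

Ratio test on column a — row 1: 4/(9/4) = 16/9; row 2: 5/(1/4) = 20. Minimum is 16/9 at row 1 (w1 leaves); pivot element 9/4.
Pivot on row 1; the obj-row RHS becomes 20 − (-7)·(16/9) = 292/9.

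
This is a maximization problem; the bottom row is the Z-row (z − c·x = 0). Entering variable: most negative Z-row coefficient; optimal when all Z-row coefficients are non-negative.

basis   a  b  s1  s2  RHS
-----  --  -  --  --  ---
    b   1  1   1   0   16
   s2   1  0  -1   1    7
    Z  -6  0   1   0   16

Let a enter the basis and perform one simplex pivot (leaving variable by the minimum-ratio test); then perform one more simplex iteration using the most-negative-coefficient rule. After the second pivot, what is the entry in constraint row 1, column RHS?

Ratio test on column a — row 1: 16/1 = 16; row 2: 7/1 = 7. Minimum is 7 at row 2 (s2 leaves); pivot element 1.
Divide row 2 by 1; eliminate column a from the other rows.
Second iteration: most negative Z-row entry is -5 in column s1, so s1 enters.
Ratio test on column s1 — row 1: 9/2 = 9/2; row 2: entry -1 ≤ 0. Minimum is 9/2 at row 1 (b leaves); pivot element 2.
Divide row 1 by 2; eliminate column s1 from the other rows.
After both pivots, the entry at constraint row 1, column RHS is 9/2.

9/2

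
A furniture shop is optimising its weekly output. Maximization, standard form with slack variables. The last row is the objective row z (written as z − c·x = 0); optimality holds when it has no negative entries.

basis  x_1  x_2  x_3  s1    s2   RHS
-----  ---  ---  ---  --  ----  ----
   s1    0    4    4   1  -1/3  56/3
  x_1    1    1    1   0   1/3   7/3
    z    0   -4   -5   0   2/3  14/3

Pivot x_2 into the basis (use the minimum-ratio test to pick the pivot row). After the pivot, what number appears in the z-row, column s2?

2

Ratio test on column x_2 — row 1: (56/3)/4 = 14/3; row 2: (7/3)/1 = 7/3. Minimum is 7/3 at row 2 (x_1 leaves); pivot element 1.
Divide row 2 by 1; eliminate column x_2 from the other rows.
z-row update in column s2: 2/3 − (-4)·(1/3) = 2.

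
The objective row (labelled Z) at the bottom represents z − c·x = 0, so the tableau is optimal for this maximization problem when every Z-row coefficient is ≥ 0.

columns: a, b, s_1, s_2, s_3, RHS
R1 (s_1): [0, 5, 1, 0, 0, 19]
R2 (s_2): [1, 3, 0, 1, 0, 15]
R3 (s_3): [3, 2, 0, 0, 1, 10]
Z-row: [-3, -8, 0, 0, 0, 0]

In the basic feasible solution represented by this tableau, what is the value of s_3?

10

s_3 is basic (row 3); its value is the RHS of that row, 10.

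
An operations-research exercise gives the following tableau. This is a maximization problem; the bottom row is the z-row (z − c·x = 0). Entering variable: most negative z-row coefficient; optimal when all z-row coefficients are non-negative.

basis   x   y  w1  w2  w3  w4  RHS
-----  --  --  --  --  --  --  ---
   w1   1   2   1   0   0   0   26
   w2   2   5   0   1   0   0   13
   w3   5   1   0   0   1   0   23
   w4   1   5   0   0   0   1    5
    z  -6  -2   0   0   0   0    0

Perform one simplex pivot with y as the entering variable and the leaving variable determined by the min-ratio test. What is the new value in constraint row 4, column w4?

1/5

Ratio test on column y — row 1: 26/2 = 13; row 2: 13/5 = 13/5; row 3: 23/1 = 23; row 4: 5/5 = 1. Minimum is 1 at row 4 (w4 leaves); pivot element 5.
Divide row 4 by 5; eliminate column y from the other rows.
In the new row 4, the w4 entry is the old entry divided by the pivot: 1/5 = 1/5.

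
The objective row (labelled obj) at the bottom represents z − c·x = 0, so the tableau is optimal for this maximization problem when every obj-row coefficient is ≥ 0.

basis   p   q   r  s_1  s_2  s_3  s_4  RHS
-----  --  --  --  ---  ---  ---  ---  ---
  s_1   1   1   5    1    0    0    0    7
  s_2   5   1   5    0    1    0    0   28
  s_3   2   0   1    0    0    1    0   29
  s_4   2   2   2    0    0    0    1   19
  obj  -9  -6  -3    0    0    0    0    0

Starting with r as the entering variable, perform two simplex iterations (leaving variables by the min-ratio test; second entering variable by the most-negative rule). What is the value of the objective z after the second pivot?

Ratio test on column r — row 1: 7/5 = 7/5; row 2: 28/5 = 28/5; row 3: 29/1 = 29; row 4: 19/2 = 19/2. Minimum is 7/5 at row 1 (s_1 leaves); pivot element 5.
Pivot on row 1; the obj-row RHS becomes 0 − (-3)·(7/5) = 21/5.
Next entering variable (most negative obj-row entry -42/5): p.
Ratio test on column p — row 1: (7/5)/(1/5) = 7; row 2: 21/4 = 21/4; row 3: (138/5)/(9/5) = 46/3; row 4: (81/5)/(8/5) = 81/8. Minimum is 21/4 at row 2 (s_2 leaves); pivot element 4.
After the second pivot the obj-row RHS is 21/5 − (-42/5)·(21/4) = 483/10.

483/10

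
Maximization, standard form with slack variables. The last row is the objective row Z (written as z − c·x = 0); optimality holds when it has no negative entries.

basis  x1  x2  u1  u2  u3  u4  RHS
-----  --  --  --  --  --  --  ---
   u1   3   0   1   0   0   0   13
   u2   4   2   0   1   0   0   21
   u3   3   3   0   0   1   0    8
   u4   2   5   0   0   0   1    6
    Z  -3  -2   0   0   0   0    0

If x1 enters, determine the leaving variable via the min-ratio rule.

Column x1 entries and ratios — u1: 13/3 = 13/3; u2: 21/4 = 21/4; u3: 8/3 = 8/3; u4: 6/2 = 3.
Smallest ratio is 8/3 in the row of u3, so u3 leaves.

u3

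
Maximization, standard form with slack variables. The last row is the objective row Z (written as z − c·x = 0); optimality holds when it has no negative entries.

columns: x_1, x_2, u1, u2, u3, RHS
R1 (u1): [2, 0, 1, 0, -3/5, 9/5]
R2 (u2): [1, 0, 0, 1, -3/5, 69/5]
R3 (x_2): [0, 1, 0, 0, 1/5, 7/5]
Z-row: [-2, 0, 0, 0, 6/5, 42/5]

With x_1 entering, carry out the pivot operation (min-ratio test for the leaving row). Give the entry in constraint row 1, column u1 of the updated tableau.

1/2

Ratio test on column x_1 — row 1: (9/5)/2 = 9/10; row 2: (69/5)/1 = 69/5; row 3: entry 0 ≤ 0. Minimum is 9/10 at row 1 (u1 leaves); pivot element 2.
Divide row 1 by 2; eliminate column x_1 from the other rows.
In the new row 1, the u1 entry is the old entry divided by the pivot: 1/2 = 1/2.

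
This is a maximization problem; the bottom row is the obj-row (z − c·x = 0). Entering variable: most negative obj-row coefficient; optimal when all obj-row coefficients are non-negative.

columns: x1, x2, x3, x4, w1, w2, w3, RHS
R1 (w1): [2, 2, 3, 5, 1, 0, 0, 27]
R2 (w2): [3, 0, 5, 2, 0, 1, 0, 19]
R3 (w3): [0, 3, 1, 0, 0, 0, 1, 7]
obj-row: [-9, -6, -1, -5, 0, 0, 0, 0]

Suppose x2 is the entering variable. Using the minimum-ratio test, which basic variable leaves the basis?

w3

Column x2 entries and ratios — w1: 27/2 = 27/2; w2: 0 ≤ 0, skip; w3: 7/3 = 7/3.
Smallest ratio is 7/3 in the row of w3, so w3 leaves.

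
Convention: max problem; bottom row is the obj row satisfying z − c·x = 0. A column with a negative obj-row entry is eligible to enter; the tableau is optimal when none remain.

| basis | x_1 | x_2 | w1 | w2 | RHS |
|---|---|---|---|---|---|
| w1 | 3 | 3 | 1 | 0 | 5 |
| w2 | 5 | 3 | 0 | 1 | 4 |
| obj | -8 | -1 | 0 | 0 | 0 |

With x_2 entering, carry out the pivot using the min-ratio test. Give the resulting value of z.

Ratio test on column x_2 — row 1: 5/3 = 5/3; row 2: 4/3 = 4/3. Minimum is 4/3 at row 2 (w2 leaves); pivot element 3.
Pivot on row 2; the obj-row RHS becomes 0 − (-1)·(4/3) = 4/3.

4/3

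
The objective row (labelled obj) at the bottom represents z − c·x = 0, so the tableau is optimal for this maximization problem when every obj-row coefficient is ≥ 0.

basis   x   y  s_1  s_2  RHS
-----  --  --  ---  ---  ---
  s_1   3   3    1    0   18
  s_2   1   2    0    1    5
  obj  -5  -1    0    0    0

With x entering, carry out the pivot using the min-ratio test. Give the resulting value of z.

Ratio test on column x — row 1: 18/3 = 6; row 2: 5/1 = 5. Minimum is 5 at row 2 (s_2 leaves); pivot element 1.
Pivot on row 2; the obj-row RHS becomes 0 − (-5)·5 = 25.

25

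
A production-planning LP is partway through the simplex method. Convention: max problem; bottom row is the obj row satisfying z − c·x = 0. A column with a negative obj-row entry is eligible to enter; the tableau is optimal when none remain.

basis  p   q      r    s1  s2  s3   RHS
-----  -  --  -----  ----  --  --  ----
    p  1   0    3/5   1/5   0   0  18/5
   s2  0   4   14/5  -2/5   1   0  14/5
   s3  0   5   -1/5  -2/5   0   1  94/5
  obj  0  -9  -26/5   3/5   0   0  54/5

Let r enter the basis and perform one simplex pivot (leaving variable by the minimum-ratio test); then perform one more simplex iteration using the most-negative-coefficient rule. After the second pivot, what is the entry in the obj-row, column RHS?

Ratio test on column r — row 1: (18/5)/(3/5) = 6; row 2: (14/5)/(14/5) = 1; row 3: entry -1/5 ≤ 0. Minimum is 1 at row 2 (s2 leaves); pivot element 14/5.
Divide row 2 by 14/5; eliminate column r from the other rows.
Second iteration: most negative obj-row entry is -11/7 in column q, so q enters.
Ratio test on column q — row 1: entry -6/7 ≤ 0; row 2: 1/(10/7) = 7/10; row 3: 19/(37/7) = 133/37. Minimum is 7/10 at row 2 (r leaves); pivot element 10/7.
Divide row 2 by 10/7; eliminate column q from the other rows.
After both pivots, the entry at the obj-row, column RHS is 171/10.

171/10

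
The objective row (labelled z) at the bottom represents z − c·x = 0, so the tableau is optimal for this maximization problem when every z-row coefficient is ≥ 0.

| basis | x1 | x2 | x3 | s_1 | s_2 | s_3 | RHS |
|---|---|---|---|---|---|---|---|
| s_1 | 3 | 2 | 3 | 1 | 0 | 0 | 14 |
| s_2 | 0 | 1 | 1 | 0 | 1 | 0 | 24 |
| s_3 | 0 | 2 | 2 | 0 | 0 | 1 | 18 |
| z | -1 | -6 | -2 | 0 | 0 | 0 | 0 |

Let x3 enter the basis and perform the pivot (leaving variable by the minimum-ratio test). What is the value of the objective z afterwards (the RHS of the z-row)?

Ratio test on column x3 — row 1: 14/3 = 14/3; row 2: 24/1 = 24; row 3: 18/2 = 9. Minimum is 14/3 at row 1 (s_1 leaves); pivot element 3.
Pivot on row 1; the z-row RHS becomes 0 − (-2)·(14/3) = 28/3.

28/3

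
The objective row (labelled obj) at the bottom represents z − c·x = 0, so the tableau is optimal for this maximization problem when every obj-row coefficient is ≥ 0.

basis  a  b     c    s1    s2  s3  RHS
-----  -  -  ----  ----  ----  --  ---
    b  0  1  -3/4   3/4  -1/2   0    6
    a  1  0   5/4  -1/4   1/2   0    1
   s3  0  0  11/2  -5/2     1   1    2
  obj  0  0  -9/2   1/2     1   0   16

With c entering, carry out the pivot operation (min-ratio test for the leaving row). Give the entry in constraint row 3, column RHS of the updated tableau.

Ratio test on column c — row 1: entry -3/4 ≤ 0; row 2: 1/(5/4) = 4/5; row 3: 2/(11/2) = 4/11. Minimum is 4/11 at row 3 (s3 leaves); pivot element 11/2.
Divide row 3 by 11/2; eliminate column c from the other rows.
In the new row 3, the RHS entry is the old entry divided by the pivot: 2/(11/2) = 4/11.

4/11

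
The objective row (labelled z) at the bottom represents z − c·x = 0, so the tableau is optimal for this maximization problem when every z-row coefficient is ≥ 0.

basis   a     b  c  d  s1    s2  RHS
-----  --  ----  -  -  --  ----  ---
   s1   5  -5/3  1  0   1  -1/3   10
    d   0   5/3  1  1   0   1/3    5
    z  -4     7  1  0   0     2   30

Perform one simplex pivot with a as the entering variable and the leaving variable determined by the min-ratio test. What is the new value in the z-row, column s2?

Ratio test on column a — row 1: 10/5 = 2; row 2: entry 0 ≤ 0. Minimum is 2 at row 1 (s1 leaves); pivot element 5.
Divide row 1 by 5; eliminate column a from the other rows.
z-row update in column s2: 2 − (-4)·(-1/15) = 26/15.

26/15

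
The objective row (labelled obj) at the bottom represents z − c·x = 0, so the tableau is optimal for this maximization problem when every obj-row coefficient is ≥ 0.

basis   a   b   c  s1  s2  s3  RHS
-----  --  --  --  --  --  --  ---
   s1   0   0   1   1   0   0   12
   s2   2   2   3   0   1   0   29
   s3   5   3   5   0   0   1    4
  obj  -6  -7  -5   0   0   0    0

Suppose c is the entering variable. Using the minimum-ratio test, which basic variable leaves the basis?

Column c entries and ratios — s1: 12/1 = 12; s2: 29/3 = 29/3; s3: 4/5 = 4/5.
Smallest ratio is 4/5 in the row of s3, so s3 leaves.

s3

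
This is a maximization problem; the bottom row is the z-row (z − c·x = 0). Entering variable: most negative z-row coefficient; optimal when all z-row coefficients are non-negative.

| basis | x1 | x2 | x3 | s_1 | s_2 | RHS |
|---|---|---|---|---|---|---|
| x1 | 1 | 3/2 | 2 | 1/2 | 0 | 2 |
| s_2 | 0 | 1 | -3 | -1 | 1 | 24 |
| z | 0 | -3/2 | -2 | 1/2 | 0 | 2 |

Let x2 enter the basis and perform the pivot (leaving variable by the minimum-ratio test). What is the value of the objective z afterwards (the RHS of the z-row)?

4

Ratio test on column x2 — row 1: 2/(3/2) = 4/3; row 2: 24/1 = 24. Minimum is 4/3 at row 1 (x1 leaves); pivot element 3/2.
Pivot on row 1; the z-row RHS becomes 2 − (-3/2)·(4/3) = 4.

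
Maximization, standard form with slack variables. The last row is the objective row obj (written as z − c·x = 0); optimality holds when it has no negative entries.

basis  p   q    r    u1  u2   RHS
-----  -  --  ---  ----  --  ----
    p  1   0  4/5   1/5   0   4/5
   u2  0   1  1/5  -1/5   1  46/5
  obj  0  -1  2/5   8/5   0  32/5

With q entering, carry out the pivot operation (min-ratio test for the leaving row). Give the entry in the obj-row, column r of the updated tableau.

3/5

Ratio test on column q — row 1: entry 0 ≤ 0; row 2: (46/5)/1 = 46/5. Minimum is 46/5 at row 2 (u2 leaves); pivot element 1.
Divide row 2 by 1; eliminate column q from the other rows.
obj-row update in column r: 2/5 − (-1)·(1/5) = 3/5.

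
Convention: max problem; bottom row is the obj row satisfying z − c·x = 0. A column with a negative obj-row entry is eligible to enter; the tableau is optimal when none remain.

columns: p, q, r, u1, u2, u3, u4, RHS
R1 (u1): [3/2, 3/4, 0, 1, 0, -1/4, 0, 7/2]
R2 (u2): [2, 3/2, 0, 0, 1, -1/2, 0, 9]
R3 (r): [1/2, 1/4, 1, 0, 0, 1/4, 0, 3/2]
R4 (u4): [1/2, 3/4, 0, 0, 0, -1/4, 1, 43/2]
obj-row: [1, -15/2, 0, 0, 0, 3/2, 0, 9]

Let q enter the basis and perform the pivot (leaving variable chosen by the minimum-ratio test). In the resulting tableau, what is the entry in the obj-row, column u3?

Ratio test on column q — row 1: (7/2)/(3/4) = 14/3; row 2: 9/(3/2) = 6; row 3: (3/2)/(1/4) = 6; row 4: (43/2)/(3/4) = 86/3. Minimum is 14/3 at row 1 (u1 leaves); pivot element 3/4.
Divide row 1 by 3/4; eliminate column q from the other rows.
obj-row update in column u3: 3/2 − (-15/2)·(-1/3) = -1.

-1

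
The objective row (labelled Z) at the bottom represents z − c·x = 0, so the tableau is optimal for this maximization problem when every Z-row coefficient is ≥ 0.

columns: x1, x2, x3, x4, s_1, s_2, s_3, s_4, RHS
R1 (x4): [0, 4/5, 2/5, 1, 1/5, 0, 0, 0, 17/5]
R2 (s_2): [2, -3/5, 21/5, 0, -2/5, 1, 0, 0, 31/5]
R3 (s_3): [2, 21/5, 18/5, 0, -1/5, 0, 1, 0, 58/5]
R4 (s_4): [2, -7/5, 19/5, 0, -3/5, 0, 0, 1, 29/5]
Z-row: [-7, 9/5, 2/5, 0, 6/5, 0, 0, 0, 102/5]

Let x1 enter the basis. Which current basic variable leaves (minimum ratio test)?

Column x1 entries and ratios — x4: 0 ≤ 0, skip; s_2: (31/5)/2 = 31/10; s_3: (58/5)/2 = 29/5; s_4: (29/5)/2 = 29/10.
Smallest ratio is 29/10 in the row of s_4, so s_4 leaves.

s_4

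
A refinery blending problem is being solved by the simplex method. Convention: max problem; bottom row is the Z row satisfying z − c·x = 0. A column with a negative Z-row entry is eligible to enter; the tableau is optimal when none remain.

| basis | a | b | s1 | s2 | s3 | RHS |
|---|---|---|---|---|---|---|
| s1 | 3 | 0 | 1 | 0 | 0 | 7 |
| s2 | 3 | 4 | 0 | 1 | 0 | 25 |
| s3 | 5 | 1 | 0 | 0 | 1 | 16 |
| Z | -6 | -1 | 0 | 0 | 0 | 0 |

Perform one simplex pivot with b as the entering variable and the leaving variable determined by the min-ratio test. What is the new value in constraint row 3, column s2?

-1/4

Ratio test on column b — row 1: entry 0 ≤ 0; row 2: 25/4 = 25/4; row 3: 16/1 = 16. Minimum is 25/4 at row 2 (s2 leaves); pivot element 4.
Divide row 2 by 4; eliminate column b from the other rows.
Row 3 update in column s2: 0 − 1·(1/4) = -1/4.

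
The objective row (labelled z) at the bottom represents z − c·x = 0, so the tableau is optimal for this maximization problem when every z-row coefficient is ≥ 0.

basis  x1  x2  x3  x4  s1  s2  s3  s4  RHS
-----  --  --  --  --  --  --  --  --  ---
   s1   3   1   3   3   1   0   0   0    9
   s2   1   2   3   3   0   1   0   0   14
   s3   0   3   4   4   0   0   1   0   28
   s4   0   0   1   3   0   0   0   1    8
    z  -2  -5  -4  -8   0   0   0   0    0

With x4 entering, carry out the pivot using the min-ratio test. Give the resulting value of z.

64/3

Ratio test on column x4 — row 1: 9/3 = 3; row 2: 14/3 = 14/3; row 3: 28/4 = 7; row 4: 8/3 = 8/3. Minimum is 8/3 at row 4 (s4 leaves); pivot element 3.
Pivot on row 4; the z-row RHS becomes 0 − (-8)·(8/3) = 64/3.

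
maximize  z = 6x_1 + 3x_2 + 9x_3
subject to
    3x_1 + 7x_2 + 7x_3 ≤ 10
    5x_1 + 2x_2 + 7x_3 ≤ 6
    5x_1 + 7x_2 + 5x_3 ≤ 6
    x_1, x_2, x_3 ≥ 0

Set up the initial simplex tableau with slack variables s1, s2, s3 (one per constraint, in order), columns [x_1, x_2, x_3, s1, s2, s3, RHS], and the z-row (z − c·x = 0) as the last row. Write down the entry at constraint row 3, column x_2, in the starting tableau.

Constraint 3 has coefficient 7 on x_2.

7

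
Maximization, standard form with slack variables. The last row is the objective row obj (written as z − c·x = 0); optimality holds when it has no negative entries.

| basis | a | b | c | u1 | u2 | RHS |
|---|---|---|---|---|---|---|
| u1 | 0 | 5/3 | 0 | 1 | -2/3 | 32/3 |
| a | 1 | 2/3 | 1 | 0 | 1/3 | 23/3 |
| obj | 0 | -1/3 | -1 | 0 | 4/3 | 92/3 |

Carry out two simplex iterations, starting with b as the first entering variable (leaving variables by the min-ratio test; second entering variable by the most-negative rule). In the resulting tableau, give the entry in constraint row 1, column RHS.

32/5

Ratio test on column b — row 1: (32/3)/(5/3) = 32/5; row 2: (23/3)/(2/3) = 23/2. Minimum is 32/5 at row 1 (u1 leaves); pivot element 5/3.
Divide row 1 by 5/3; eliminate column b from the other rows.
Second iteration: most negative obj-row entry is -1 in column c, so c enters.
Ratio test on column c — row 1: entry 0 ≤ 0; row 2: (17/5)/1 = 17/5. Minimum is 17/5 at row 2 (a leaves); pivot element 1.
Divide row 2 by 1; eliminate column c from the other rows.
After both pivots, the entry at constraint row 1, column RHS is 32/5.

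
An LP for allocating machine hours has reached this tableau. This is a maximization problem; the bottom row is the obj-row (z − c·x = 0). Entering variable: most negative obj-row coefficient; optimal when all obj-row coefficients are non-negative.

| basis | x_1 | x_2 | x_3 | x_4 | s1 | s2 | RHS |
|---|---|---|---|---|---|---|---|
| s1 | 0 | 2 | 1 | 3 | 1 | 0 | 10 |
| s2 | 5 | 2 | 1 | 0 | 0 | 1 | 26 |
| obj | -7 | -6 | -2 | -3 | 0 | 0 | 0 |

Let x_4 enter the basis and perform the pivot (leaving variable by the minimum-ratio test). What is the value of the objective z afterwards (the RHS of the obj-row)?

10

Ratio test on column x_4 — row 1: 10/3 = 10/3; row 2: entry 0 ≤ 0. Minimum is 10/3 at row 1 (s1 leaves); pivot element 3.
Pivot on row 1; the obj-row RHS becomes 0 − (-3)·(10/3) = 10.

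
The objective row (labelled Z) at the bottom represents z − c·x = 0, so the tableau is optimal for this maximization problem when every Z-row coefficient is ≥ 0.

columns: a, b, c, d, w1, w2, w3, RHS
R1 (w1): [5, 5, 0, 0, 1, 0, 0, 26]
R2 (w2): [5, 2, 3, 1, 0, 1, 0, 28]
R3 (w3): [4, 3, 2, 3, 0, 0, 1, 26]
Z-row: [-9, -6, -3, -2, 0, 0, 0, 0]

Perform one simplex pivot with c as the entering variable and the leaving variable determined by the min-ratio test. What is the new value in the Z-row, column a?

-4

Ratio test on column c — row 1: entry 0 ≤ 0; row 2: 28/3 = 28/3; row 3: 26/2 = 13. Minimum is 28/3 at row 2 (w2 leaves); pivot element 3.
Divide row 2 by 3; eliminate column c from the other rows.
Z-row update in column a: -9 − (-3)·(5/3) = -4.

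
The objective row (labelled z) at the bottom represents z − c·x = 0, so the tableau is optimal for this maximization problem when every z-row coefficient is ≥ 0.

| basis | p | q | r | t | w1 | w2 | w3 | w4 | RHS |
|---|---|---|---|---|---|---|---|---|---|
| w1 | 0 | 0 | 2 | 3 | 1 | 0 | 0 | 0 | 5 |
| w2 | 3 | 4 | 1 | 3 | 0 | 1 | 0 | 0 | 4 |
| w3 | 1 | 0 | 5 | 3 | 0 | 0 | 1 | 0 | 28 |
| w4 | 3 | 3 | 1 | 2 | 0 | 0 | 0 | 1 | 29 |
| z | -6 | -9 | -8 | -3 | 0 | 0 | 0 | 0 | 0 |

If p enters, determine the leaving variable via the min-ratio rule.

w2

Column p entries and ratios — w1: 0 ≤ 0, skip; w2: 4/3 = 4/3; w3: 28/1 = 28; w4: 29/3 = 29/3.
Smallest ratio is 4/3 in the row of w2, so w2 leaves.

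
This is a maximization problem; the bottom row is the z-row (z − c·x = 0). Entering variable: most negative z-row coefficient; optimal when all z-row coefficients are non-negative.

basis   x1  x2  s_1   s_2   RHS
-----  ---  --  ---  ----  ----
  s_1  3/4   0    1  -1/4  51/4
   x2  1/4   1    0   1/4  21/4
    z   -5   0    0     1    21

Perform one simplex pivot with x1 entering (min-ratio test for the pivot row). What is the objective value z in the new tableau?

106

Ratio test on column x1 — row 1: (51/4)/(3/4) = 17; row 2: (21/4)/(1/4) = 21. Minimum is 17 at row 1 (s_1 leaves); pivot element 3/4.
Pivot on row 1; the z-row RHS becomes 21 − (-5)·17 = 106.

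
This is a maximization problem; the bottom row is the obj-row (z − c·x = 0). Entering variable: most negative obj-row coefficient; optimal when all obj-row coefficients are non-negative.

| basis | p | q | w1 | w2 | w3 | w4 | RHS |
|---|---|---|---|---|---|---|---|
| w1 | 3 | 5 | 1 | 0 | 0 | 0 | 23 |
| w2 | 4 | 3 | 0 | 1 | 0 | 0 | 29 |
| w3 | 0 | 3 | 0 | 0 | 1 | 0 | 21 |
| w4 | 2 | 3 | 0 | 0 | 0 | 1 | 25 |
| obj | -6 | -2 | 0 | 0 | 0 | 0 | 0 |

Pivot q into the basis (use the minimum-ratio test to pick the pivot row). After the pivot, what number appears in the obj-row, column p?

-24/5

Ratio test on column q — row 1: 23/5 = 23/5; row 2: 29/3 = 29/3; row 3: 21/3 = 7; row 4: 25/3 = 25/3. Minimum is 23/5 at row 1 (w1 leaves); pivot element 5.
Divide row 1 by 5; eliminate column q from the other rows.
obj-row update in column p: -6 − (-2)·(3/5) = -24/5.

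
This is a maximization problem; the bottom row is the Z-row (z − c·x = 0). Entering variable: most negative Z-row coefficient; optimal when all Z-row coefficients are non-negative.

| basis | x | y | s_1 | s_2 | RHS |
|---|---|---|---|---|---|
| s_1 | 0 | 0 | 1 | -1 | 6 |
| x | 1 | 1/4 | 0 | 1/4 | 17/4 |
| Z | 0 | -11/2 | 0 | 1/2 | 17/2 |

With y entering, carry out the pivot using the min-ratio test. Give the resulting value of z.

Ratio test on column y — row 1: entry 0 ≤ 0; row 2: (17/4)/(1/4) = 17. Minimum is 17 at row 2 (x leaves); pivot element 1/4.
Pivot on row 2; the Z-row RHS becomes 17/2 − (-11/2)·17 = 102.

102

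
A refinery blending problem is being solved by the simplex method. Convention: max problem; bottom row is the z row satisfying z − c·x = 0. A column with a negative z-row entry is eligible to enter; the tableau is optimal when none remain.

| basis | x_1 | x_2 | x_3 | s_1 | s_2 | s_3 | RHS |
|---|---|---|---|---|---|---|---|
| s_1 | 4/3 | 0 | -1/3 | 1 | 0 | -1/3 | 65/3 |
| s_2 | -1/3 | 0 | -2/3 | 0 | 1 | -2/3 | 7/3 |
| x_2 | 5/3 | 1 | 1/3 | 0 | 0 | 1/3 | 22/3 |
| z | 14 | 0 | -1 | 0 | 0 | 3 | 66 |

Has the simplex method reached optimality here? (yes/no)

The z-row has a negative entry -1 in column x_3, so it is not optimal.

no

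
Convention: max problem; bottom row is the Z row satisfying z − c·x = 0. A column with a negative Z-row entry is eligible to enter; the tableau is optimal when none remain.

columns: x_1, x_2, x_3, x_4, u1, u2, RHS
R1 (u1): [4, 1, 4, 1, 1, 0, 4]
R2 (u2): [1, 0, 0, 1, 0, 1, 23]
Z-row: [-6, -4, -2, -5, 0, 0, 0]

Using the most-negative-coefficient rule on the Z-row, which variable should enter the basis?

Negative Z-row entries: x_1: -6, x_2: -4, x_3: -2, x_4: -5.
The most negative is -6 in column x_1, so x_1 enters.

x_1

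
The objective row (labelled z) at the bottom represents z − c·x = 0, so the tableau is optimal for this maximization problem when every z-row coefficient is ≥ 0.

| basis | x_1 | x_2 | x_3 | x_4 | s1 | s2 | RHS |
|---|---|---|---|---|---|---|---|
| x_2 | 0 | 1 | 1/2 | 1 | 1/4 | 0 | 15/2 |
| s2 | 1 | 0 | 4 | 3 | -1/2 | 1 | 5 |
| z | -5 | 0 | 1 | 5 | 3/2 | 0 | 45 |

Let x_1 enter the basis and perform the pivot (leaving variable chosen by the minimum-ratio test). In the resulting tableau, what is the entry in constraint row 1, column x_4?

Ratio test on column x_1 — row 1: entry 0 ≤ 0; row 2: 5/1 = 5. Minimum is 5 at row 2 (s2 leaves); pivot element 1.
Divide row 2 by 1; eliminate column x_1 from the other rows.
Row 1 update in column x_4: 1 − 0·3 = 1.

1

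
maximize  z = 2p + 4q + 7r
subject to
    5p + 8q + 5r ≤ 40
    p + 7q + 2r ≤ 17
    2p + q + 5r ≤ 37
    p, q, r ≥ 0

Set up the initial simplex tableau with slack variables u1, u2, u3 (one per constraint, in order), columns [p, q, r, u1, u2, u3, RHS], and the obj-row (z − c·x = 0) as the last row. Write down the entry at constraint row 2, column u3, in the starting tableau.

0

Slack u3 belongs to constraint 3; its column is the unit vector e_3, so the entry in row 2 is 0.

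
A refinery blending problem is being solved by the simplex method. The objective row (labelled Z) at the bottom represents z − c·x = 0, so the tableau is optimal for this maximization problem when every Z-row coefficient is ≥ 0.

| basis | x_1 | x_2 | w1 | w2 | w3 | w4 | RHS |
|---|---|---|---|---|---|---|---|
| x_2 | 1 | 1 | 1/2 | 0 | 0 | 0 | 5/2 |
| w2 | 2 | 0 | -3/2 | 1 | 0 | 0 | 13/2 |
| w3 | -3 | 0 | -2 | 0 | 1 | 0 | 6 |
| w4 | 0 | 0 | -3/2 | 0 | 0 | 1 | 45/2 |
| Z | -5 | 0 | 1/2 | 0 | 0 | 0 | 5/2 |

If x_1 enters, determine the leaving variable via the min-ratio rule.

Column x_1 entries and ratios — x_2: (5/2)/1 = 5/2; w2: (13/2)/2 = 13/4; w3: -3 ≤ 0, skip; w4: 0 ≤ 0, skip.
Smallest ratio is 5/2 in the row of x_2, so x_2 leaves.

x_2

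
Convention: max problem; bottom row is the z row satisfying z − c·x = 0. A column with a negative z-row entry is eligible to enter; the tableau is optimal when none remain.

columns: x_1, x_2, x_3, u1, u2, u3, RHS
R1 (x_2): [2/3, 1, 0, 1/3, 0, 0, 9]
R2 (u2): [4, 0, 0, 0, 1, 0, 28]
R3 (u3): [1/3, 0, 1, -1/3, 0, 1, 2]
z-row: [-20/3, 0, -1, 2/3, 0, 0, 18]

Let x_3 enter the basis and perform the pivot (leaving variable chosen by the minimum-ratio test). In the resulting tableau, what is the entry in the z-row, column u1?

1/3

Ratio test on column x_3 — row 1: entry 0 ≤ 0; row 2: entry 0 ≤ 0; row 3: 2/1 = 2. Minimum is 2 at row 3 (u3 leaves); pivot element 1.
Divide row 3 by 1; eliminate column x_3 from the other rows.
z-row update in column u1: 2/3 − (-1)·(-1/3) = 1/3.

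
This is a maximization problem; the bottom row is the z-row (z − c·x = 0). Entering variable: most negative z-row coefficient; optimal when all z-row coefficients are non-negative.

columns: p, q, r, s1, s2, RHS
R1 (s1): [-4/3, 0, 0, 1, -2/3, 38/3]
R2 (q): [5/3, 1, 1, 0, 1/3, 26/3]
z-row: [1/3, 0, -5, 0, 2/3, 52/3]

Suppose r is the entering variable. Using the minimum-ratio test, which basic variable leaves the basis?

q

Column r entries and ratios — s1: 0 ≤ 0, skip; q: (26/3)/1 = 26/3.
Smallest ratio is 26/3 in the row of q, so q leaves.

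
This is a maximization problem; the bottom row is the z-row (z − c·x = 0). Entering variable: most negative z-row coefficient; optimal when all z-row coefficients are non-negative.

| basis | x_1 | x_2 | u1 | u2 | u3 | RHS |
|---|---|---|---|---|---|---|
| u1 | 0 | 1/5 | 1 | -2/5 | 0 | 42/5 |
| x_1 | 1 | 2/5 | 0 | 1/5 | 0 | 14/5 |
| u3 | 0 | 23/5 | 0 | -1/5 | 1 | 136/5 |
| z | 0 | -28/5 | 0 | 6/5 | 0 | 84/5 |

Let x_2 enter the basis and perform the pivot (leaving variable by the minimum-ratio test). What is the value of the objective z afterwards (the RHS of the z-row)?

Ratio test on column x_2 — row 1: (42/5)/(1/5) = 42; row 2: (14/5)/(2/5) = 7; row 3: (136/5)/(23/5) = 136/23. Minimum is 136/23 at row 3 (u3 leaves); pivot element 23/5.
Pivot on row 3; the z-row RHS becomes 84/5 − (-28/5)·(136/23) = 1148/23.

1148/23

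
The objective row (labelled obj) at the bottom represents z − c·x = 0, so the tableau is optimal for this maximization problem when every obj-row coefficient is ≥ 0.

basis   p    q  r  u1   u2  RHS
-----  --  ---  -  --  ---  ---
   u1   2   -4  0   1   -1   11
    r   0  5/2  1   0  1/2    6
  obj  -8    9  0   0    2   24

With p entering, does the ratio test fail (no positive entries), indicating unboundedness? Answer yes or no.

Column p has positive entries in row(s) 1, so the ratio test bounds it — not unbounded.

no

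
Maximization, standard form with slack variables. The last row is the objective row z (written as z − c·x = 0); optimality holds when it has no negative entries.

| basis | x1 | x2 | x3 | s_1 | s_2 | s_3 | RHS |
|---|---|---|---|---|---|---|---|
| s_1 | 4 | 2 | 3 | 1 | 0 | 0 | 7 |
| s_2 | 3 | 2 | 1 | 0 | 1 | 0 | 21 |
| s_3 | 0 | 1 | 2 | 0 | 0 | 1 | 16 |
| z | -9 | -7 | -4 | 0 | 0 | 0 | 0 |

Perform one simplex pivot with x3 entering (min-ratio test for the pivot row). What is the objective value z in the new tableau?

Ratio test on column x3 — row 1: 7/3 = 7/3; row 2: 21/1 = 21; row 3: 16/2 = 8. Minimum is 7/3 at row 1 (s_1 leaves); pivot element 3.
Pivot on row 1; the z-row RHS becomes 0 − (-4)·(7/3) = 28/3.

28/3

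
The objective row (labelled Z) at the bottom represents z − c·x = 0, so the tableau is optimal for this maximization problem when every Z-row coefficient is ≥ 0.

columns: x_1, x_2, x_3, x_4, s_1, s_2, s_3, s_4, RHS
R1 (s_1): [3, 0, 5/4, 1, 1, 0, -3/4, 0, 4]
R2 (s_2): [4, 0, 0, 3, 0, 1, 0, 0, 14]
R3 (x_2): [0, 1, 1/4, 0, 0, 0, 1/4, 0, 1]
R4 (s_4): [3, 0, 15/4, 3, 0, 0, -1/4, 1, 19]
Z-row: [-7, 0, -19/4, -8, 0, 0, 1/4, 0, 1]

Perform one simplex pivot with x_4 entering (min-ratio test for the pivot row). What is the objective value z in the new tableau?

33

Ratio test on column x_4 — row 1: 4/1 = 4; row 2: 14/3 = 14/3; row 3: entry 0 ≤ 0; row 4: 19/3 = 19/3. Minimum is 4 at row 1 (s_1 leaves); pivot element 1.
Pivot on row 1; the Z-row RHS becomes 1 − (-8)·4 = 33.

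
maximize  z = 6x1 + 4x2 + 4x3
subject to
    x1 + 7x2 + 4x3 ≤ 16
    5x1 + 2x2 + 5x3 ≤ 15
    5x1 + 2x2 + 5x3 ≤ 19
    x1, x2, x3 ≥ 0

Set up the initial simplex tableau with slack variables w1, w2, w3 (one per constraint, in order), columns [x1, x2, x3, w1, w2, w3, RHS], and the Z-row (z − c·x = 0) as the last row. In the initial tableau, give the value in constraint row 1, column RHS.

The RHS of constraint 1 is b_1 = 16.

16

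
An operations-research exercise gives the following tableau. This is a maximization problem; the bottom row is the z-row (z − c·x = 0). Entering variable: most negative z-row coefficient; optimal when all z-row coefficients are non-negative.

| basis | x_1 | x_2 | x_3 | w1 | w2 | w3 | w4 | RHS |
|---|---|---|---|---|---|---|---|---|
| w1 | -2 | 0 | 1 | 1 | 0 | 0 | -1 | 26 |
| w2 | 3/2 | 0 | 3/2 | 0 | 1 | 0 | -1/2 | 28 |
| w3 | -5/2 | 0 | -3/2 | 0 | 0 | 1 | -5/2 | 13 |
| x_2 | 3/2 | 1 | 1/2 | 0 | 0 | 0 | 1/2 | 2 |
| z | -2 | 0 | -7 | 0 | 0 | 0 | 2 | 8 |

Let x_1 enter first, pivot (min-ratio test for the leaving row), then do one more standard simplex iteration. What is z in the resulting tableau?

Ratio test on column x_1 — row 1: entry -2 ≤ 0; row 2: 28/(3/2) = 56/3; row 3: entry -5/2 ≤ 0; row 4: 2/(3/2) = 4/3. Minimum is 4/3 at row 4 (x_2 leaves); pivot element 3/2.
Pivot on row 4; the z-row RHS becomes 8 − (-2)·(4/3) = 32/3.
Next entering variable (most negative z-row entry -19/3): x_3.
Ratio test on column x_3 — row 1: (86/3)/(5/3) = 86/5; row 2: 26/1 = 26; row 3: entry -2/3 ≤ 0; row 4: (4/3)/(1/3) = 4. Minimum is 4 at row 4 (x_1 leaves); pivot element 1/3.
After the second pivot the z-row RHS is 32/3 − (-19/3)·4 = 36.

36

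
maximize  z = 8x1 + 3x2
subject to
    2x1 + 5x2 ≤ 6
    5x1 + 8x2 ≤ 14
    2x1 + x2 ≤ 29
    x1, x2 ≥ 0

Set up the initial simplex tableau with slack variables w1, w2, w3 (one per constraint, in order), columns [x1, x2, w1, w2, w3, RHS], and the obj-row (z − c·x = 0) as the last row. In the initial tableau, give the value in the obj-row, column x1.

-8

The obj-row carries the negated objective coefficients: the x1 entry is -8.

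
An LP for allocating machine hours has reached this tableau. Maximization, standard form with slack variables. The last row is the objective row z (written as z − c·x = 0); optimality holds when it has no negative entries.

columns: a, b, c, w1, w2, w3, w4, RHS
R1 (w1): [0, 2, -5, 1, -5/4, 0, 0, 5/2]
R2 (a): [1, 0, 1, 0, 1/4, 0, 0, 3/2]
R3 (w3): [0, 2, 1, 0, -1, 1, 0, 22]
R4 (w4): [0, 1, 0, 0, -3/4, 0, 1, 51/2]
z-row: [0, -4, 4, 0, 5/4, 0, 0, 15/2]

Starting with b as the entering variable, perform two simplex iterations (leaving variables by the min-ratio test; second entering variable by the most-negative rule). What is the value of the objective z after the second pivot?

Ratio test on column b — row 1: (5/2)/2 = 5/4; row 2: entry 0 ≤ 0; row 3: 22/2 = 11; row 4: (51/2)/1 = 51/2. Minimum is 5/4 at row 1 (w1 leaves); pivot element 2.
Pivot on row 1; the z-row RHS becomes 15/2 − (-4)·(5/4) = 25/2.
Next entering variable (most negative z-row entry -6): c.
Ratio test on column c — row 1: entry -5/2 ≤ 0; row 2: (3/2)/1 = 3/2; row 3: (39/2)/6 = 13/4; row 4: (97/4)/(5/2) = 97/10. Minimum is 3/2 at row 2 (a leaves); pivot element 1.
After the second pivot the z-row RHS is 25/2 − (-6)·(3/2) = 43/2.

43/2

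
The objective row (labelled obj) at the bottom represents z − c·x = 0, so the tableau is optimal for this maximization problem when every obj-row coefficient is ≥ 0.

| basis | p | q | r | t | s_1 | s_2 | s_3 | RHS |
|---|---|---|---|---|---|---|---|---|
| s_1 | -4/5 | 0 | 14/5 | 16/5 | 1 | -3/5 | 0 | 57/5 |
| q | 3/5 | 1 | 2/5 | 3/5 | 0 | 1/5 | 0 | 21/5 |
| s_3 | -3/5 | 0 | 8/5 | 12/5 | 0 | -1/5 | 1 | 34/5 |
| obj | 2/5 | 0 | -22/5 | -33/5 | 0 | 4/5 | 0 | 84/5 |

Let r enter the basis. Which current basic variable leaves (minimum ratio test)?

s_1

Column r entries and ratios — s_1: (57/5)/(14/5) = 57/14; q: (21/5)/(2/5) = 21/2; s_3: (34/5)/(8/5) = 17/4.
Smallest ratio is 57/14 in the row of s_1, so s_1 leaves.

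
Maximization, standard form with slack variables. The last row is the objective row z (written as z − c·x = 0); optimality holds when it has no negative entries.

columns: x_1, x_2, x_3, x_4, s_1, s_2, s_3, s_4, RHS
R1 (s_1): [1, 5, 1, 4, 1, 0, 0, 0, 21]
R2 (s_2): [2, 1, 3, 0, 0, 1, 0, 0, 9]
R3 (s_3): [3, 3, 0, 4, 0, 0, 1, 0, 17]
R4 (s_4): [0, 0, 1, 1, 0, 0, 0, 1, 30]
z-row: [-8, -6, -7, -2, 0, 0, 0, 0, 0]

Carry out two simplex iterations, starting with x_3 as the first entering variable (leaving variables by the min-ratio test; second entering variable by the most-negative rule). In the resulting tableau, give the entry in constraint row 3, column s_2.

Ratio test on column x_3 — row 1: 21/1 = 21; row 2: 9/3 = 3; row 3: entry 0 ≤ 0; row 4: 30/1 = 30. Minimum is 3 at row 2 (s_2 leaves); pivot element 3.
Divide row 2 by 3; eliminate column x_3 from the other rows.
Second iteration: most negative z-row entry is -11/3 in column x_2, so x_2 enters.
Ratio test on column x_2 — row 1: 18/(14/3) = 27/7; row 2: 3/(1/3) = 9; row 3: 17/3 = 17/3; row 4: entry -1/3 ≤ 0. Minimum is 27/7 at row 1 (s_1 leaves); pivot element 14/3.
Divide row 1 by 14/3; eliminate column x_2 from the other rows.
After both pivots, the entry at constraint row 3, column s_2 is 3/14.

3/14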